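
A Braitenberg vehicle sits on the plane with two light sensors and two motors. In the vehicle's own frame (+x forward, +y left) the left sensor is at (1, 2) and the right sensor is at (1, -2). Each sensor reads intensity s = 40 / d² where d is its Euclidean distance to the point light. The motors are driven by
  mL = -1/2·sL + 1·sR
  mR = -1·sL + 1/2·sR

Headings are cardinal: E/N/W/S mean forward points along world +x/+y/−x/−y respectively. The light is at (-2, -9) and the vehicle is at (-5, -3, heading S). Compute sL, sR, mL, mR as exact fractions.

left sensor world pos  = (-3, -4); dL² = 26
right sensor world pos = (-7, -4); dR² = 50
sL = 40/26 = 20/13
sR = 40/50 = 4/5
mL = -1/2·sL + 1·sR = 2/65
mR = -1·sL + 1/2·sR = -74/65

20/13 4/5 2/65 -74/65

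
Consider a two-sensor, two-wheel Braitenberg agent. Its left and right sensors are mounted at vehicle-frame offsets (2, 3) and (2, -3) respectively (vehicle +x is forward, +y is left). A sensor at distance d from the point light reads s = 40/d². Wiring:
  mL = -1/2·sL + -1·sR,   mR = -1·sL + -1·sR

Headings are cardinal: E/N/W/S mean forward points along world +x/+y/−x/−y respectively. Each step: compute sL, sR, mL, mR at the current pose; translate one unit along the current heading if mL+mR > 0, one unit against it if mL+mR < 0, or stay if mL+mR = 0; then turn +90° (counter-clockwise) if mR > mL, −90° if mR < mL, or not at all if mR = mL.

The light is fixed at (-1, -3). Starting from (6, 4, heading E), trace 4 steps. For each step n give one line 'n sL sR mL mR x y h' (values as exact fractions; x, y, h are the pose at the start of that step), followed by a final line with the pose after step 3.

n=0: pose=(6,4,E); sL=40/181, sR=40/97; mL=-9180/17557, mR=-11120/17557; mL+mR=-20300/17557 → advance -1; mR−mL=-20/181 → turn -1·90°
n=1: pose=(5,4,S); sL=20/53, sR=20/17; mL=-1230/901, mR=-1400/901; mL+mR=-2630/901 → advance -1; mR−mL=-10/53 → turn -1·90°
n=2: pose=(5,5,W); sL=40/41, sR=40/137; mL=-4380/5617, mR=-7120/5617; mL+mR=-11500/5617 → advance -1; mR−mL=-20/41 → turn -1·90°
n=3: pose=(6,5,N); sL=10/29, sR=1/5; mL=-54/145, mR=-79/145; mL+mR=-133/145 → advance -1; mR−mL=-5/29 → turn -1·90°

0 40/181 40/97 -9180/17557 -11120/17557 6 4 E
1 20/53 20/17 -1230/901 -1400/901 5 4 S
2 40/41 40/137 -4380/5617 -7120/5617 5 5 W
3 10/29 1/5 -54/145 -79/145 6 5 N
final 6 4 E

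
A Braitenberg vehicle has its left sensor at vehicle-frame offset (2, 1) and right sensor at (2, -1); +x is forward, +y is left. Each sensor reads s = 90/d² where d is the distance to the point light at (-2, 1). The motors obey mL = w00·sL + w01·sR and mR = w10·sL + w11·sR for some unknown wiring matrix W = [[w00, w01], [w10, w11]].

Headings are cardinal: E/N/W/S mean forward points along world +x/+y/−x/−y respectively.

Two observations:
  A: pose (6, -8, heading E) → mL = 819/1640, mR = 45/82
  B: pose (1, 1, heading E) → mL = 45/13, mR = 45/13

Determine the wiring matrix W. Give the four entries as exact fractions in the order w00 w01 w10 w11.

obs A: pose=(6,-8,E) → sL=45/82, sR=9/20, mL=819/1640, mR=45/82
obs B: pose=(1,1,E) → sL=45/13, sR=45/13, mL=45/13, mR=45/13
sensor matrix S = [[45/82, 9/20], [45/13, 45/13]]; det S = 729/2132
solve [mL_A; mL_B] = S·[w00; w01] and [mR_A; mR_B] = S·[w10; w11]:
  w00 = 1/2, w01 = 1/2, w10 = 1, w11 = 0

1/2 1/2 1 0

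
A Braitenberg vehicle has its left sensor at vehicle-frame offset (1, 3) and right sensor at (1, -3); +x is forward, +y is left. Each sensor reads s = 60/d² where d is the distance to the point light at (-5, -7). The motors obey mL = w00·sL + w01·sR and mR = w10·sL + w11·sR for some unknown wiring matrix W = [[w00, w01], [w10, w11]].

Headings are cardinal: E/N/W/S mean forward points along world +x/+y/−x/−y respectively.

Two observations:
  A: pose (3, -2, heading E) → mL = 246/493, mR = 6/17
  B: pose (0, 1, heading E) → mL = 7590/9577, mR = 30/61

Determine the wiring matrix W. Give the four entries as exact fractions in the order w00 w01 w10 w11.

obs A: pose=(3,-2,E) → sL=12/29, sR=12/17, mL=246/493, mR=6/17
obs B: pose=(0,1,E) → sL=60/157, sR=60/61, mL=7590/9577, mR=30/61
sensor matrix S = [[12/29, 12/17], [60/157, 60/61]]; det S = 648000/4721461
solve [mL_A; mL_B] = S·[w00; w01] and [mR_A; mR_B] = S·[w10; w11]:
  w00 = -1/2, w01 = 1, w10 = 0, w11 = 1/2

-1/2 1 0 1/2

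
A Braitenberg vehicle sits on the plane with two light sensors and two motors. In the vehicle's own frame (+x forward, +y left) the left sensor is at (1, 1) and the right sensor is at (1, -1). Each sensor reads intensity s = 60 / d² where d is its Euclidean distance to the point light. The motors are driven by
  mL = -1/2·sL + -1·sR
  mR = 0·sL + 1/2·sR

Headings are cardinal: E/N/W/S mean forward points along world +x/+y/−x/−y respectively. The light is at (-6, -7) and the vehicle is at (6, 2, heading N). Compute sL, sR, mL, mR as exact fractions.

left sensor world pos  = (5, 3); dL² = 221
right sensor world pos = (7, 3); dR² = 269
sL = 60/221 = 60/221
sR = 60/269 = 60/269
mL = -1/2·sL + -1·sR = -21330/59449
mR = 0·sL + 1/2·sR = 30/269

60/221 60/269 -21330/59449 30/269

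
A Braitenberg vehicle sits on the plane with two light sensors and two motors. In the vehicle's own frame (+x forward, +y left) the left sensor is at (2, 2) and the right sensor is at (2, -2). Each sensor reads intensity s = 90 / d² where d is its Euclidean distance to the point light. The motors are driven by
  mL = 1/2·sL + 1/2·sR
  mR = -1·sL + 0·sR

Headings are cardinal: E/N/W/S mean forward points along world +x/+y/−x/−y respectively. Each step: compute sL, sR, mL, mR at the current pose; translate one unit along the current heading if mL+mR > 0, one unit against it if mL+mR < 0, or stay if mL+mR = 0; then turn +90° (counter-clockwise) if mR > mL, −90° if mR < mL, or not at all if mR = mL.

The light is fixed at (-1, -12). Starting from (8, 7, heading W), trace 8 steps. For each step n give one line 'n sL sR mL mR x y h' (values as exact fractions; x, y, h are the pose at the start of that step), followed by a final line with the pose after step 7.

n=0: pose=(8,7,W); sL=45/169, sR=9/49; mL=1863/8281, mR=-45/169; mL+mR=-342/8281 → advance -1; mR−mL=-4068/8281 → turn -1·90°
n=1: pose=(9,7,N); sL=18/101, sR=2/13; mL=218/1313, mR=-18/101; mL+mR=-16/1313 → advance -1; mR−mL=-452/1313 → turn -1·90°
n=2: pose=(9,6,E); sL=45/272, sR=9/40; mL=531/2720, mR=-45/272; mL+mR=81/2720 → advance +1; mR−mL=-981/2720 → turn -1·90°
n=3: pose=(10,6,S); sL=18/85, sR=90/337; mL=6858/28645, mR=-18/85; mL+mR=792/28645 → advance +1; mR−mL=-12924/28645 → turn -1·90°
n=4: pose=(10,5,W); sL=5/17, sR=45/221; mL=55/221, mR=-5/17; mL+mR=-10/221 → advance -1; mR−mL=-120/221 → turn -1·90°
n=5: pose=(11,5,N); sL=90/461, sR=90/557; mL=45810/256777, mR=-90/461; mL+mR=-4320/256777 → advance -1; mR−mL=-95940/256777 → turn -1·90°
n=6: pose=(11,4,E); sL=9/52, sR=45/196; mL=513/2548, mR=-9/52; mL+mR=18/637 → advance +1; mR−mL=-477/1274 → turn -1·90°
n=7: pose=(12,4,S); sL=90/421, sR=90/317; mL=33210/133457, mR=-90/421; mL+mR=4680/133457 → advance +1; mR−mL=-61740/133457 → turn -1·90°

0 45/169 9/49 1863/8281 -45/169 8 7 W
1 18/101 2/13 218/1313 -18/101 9 7 N
2 45/272 9/40 531/2720 -45/272 9 6 E
3 18/85 90/337 6858/28645 -18/85 10 6 S
4 5/17 45/221 55/221 -5/17 10 5 W
5 90/461 90/557 45810/256777 -90/461 11 5 N
6 9/52 45/196 513/2548 -9/52 11 4 E
7 90/421 90/317 33210/133457 -90/421 12 4 S
final 12 3 W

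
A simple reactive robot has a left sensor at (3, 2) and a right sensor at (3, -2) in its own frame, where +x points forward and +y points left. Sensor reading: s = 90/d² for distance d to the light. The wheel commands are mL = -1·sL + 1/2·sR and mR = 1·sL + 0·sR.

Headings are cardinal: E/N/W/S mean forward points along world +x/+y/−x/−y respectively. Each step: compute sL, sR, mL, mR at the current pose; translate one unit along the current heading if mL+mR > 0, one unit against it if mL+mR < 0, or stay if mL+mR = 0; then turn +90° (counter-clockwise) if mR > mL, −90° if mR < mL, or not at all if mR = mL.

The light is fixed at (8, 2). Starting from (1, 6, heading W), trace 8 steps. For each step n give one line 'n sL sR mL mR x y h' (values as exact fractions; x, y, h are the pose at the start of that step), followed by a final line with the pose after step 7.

0 45/52 45/68 -945/1768 45/52 1 6 W
1 90/37 90/101 -7425/3737 90/37 0 6 S
2 9/5 45/13 -9/130 9/5 0 5 E
3 10/13 90/61 -25/793 10/13 1 5 N
4 45/52 45/68 -945/1768 45/52 1 6 W
5 90/37 90/101 -7425/3737 90/37 0 6 S
6 9/5 45/13 -9/130 9/5 0 5 E
7 10/13 90/61 -25/793 10/13 1 5 N
final 1 6 W

n=0: pose=(1,6,W); sL=45/52, sR=45/68; mL=-945/1768, mR=45/52; mL+mR=45/136 → advance +1; mR−mL=2475/1768 → turn +1·90°
n=1: pose=(0,6,S); sL=90/37, sR=90/101; mL=-7425/3737, mR=90/37; mL+mR=45/101 → advance +1; mR−mL=16515/3737 → turn +1·90°
n=2: pose=(0,5,E); sL=9/5, sR=45/13; mL=-9/130, mR=9/5; mL+mR=45/26 → advance +1; mR−mL=243/130 → turn +1·90°
n=3: pose=(1,5,N); sL=10/13, sR=90/61; mL=-25/793, mR=10/13; mL+mR=45/61 → advance +1; mR−mL=635/793 → turn +1·90°
n=4: pose=(1,6,W); sL=45/52, sR=45/68; mL=-945/1768, mR=45/52; mL+mR=45/136 → advance +1; mR−mL=2475/1768 → turn +1·90°
n=5: pose=(0,6,S); sL=90/37, sR=90/101; mL=-7425/3737, mR=90/37; mL+mR=45/101 → advance +1; mR−mL=16515/3737 → turn +1·90°
n=6: pose=(0,5,E); sL=9/5, sR=45/13; mL=-9/130, mR=9/5; mL+mR=45/26 → advance +1; mR−mL=243/130 → turn +1·90°
n=7: pose=(1,5,N); sL=10/13, sR=90/61; mL=-25/793, mR=10/13; mL+mR=45/61 → advance +1; mR−mL=635/793 → turn +1·90°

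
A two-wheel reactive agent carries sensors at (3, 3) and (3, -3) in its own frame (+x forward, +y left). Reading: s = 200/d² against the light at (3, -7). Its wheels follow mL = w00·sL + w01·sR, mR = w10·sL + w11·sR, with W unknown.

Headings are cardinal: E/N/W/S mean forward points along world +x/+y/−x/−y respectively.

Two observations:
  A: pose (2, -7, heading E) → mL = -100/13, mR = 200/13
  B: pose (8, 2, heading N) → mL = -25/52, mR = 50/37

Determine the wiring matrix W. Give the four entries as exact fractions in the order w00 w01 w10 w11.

0 -1/2 1 0

obs A: pose=(2,-7,E) → sL=200/13, sR=200/13, mL=-100/13, mR=200/13
obs B: pose=(8,2,N) → sL=50/37, sR=25/26, mL=-25/52, mR=50/37
sensor matrix S = [[200/13, 200/13], [50/37, 25/26]]; det S = -37500/6253
solve [mL_A; mL_B] = S·[w00; w01] and [mR_A; mR_B] = S·[w10; w11]:
  w00 = 0, w01 = -1/2, w10 = 1, w11 = 0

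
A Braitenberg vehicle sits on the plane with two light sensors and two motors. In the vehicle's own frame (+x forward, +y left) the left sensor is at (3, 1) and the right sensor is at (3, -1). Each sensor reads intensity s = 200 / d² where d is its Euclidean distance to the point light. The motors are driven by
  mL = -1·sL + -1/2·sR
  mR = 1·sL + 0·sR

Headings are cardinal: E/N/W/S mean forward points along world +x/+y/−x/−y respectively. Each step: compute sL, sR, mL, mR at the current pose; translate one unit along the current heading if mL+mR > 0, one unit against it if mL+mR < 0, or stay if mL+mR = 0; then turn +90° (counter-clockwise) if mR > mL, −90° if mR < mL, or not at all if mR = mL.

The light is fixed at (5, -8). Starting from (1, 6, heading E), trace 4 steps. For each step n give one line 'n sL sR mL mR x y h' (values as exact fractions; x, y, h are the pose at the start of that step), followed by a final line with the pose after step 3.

0 100/113 20/17 -2830/1921 100/113 1 6 E
1 8/13 40/61 -748/793 8/13 0 6 N
2 25/26 10/13 -35/26 25/26 0 5 W
3 200/109 8/5 -1436/545 200/109 1 5 S
final 1 6 E

n=0: pose=(1,6,E); sL=100/113, sR=20/17; mL=-2830/1921, mR=100/113; mL+mR=-10/17 → advance -1; mR−mL=4530/1921 → turn +1·90°
n=1: pose=(0,6,N); sL=8/13, sR=40/61; mL=-748/793, mR=8/13; mL+mR=-20/61 → advance -1; mR−mL=1236/793 → turn +1·90°
n=2: pose=(0,5,W); sL=25/26, sR=10/13; mL=-35/26, mR=25/26; mL+mR=-5/13 → advance -1; mR−mL=30/13 → turn +1·90°
n=3: pose=(1,5,S); sL=200/109, sR=8/5; mL=-1436/545, mR=200/109; mL+mR=-4/5 → advance -1; mR−mL=2436/545 → turn +1·90°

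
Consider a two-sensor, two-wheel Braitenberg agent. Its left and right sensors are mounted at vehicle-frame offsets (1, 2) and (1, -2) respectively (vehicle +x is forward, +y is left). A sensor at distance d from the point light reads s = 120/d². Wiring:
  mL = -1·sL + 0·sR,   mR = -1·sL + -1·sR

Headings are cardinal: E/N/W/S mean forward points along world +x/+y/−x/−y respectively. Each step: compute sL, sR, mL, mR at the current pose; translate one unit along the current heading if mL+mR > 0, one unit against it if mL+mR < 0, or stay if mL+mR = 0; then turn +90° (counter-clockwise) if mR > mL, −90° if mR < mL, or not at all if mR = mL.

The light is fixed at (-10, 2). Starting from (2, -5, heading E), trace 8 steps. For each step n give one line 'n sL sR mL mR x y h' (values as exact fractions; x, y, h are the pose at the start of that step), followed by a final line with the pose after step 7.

0 60/97 12/25 -60/97 -2664/2425 2 -5 E
1 120/233 24/29 -120/233 -9072/6757 1 -5 S
2 30/41 30/29 -30/41 -2100/1189 1 -4 W
3 24/25 120/221 -24/25 -8304/5525 2 -4 N
4 60/97 12/25 -60/97 -2664/2425 2 -5 E
5 120/233 24/29 -120/233 -9072/6757 1 -5 S
6 30/41 30/29 -30/41 -2100/1189 1 -4 W
7 24/25 120/221 -24/25 -8304/5525 2 -4 N
final 2 -5 E

n=0: pose=(2,-5,E); sL=60/97, sR=12/25; mL=-60/97, mR=-2664/2425; mL+mR=-4164/2425 → advance -1; mR−mL=-12/25 → turn -1·90°
n=1: pose=(1,-5,S); sL=120/233, sR=24/29; mL=-120/233, mR=-9072/6757; mL+mR=-12552/6757 → advance -1; mR−mL=-24/29 → turn -1·90°
n=2: pose=(1,-4,W); sL=30/41, sR=30/29; mL=-30/41, mR=-2100/1189; mL+mR=-2970/1189 → advance -1; mR−mL=-30/29 → turn -1·90°
n=3: pose=(2,-4,N); sL=24/25, sR=120/221; mL=-24/25, mR=-8304/5525; mL+mR=-13608/5525 → advance -1; mR−mL=-120/221 → turn -1·90°
n=4: pose=(2,-5,E); sL=60/97, sR=12/25; mL=-60/97, mR=-2664/2425; mL+mR=-4164/2425 → advance -1; mR−mL=-12/25 → turn -1·90°
n=5: pose=(1,-5,S); sL=120/233, sR=24/29; mL=-120/233, mR=-9072/6757; mL+mR=-12552/6757 → advance -1; mR−mL=-24/29 → turn -1·90°
n=6: pose=(1,-4,W); sL=30/41, sR=30/29; mL=-30/41, mR=-2100/1189; mL+mR=-2970/1189 → advance -1; mR−mL=-30/29 → turn -1·90°
n=7: pose=(2,-4,N); sL=24/25, sR=120/221; mL=-24/25, mR=-8304/5525; mL+mR=-13608/5525 → advance -1; mR−mL=-120/221 → turn -1·90°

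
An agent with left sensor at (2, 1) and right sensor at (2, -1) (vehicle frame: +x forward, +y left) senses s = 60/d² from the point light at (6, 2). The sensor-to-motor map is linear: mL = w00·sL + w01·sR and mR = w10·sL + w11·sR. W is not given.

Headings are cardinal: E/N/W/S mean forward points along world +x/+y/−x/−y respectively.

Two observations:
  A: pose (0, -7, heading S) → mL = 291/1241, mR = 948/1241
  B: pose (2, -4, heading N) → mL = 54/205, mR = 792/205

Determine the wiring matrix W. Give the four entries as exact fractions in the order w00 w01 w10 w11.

obs A: pose=(0,-7,S) → sL=30/73, sR=6/17, mL=291/1241, mR=948/1241
obs B: pose=(2,-4,N) → sL=60/41, sR=12/5, mL=54/205, mR=792/205
sensor matrix S = [[30/73, 6/17], [60/41, 12/5]]; det S = 23904/50881
solve [mL_A; mL_B] = S·[w00; w01] and [mR_A; mR_B] = S·[w10; w11]:
  w00 = 1, w01 = -1/2, w10 = 1, w11 = 1

1 -1/2 1 1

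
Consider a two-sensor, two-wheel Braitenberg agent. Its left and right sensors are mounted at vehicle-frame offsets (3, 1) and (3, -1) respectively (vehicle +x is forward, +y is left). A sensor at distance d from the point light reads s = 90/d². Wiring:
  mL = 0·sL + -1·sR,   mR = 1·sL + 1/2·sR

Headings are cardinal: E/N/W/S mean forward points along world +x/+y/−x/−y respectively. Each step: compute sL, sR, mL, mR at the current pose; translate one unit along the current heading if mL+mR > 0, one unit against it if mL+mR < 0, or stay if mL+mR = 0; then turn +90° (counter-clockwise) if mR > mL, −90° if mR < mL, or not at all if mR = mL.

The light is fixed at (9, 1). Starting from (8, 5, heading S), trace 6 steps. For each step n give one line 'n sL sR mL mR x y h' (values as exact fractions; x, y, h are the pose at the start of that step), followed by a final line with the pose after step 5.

0 90 18 -18 99 8 5 S
1 9/2 45/4 -45/4 81/8 8 4 E
2 2 90/37 -90/37 119/37 7 4 N
3 45/17 9/5 -9/5 603/170 7 5 W
4 18 90/17 -90/17 351/17 6 5 S
5 45/8 45/2 -45/2 135/8 6 4 E
final 5 4 N

n=0: pose=(8,5,S); sL=90, sR=18; mL=-18, mR=99; mL+mR=81 → advance +1; mR−mL=117 → turn +1·90°
n=1: pose=(8,4,E); sL=9/2, sR=45/4; mL=-45/4, mR=81/8; mL+mR=-9/8 → advance -1; mR−mL=171/8 → turn +1·90°
n=2: pose=(7,4,N); sL=2, sR=90/37; mL=-90/37, mR=119/37; mL+mR=29/37 → advance +1; mR−mL=209/37 → turn +1·90°
n=3: pose=(7,5,W); sL=45/17, sR=9/5; mL=-9/5, mR=603/170; mL+mR=297/170 → advance +1; mR−mL=909/170 → turn +1·90°
n=4: pose=(6,5,S); sL=18, sR=90/17; mL=-90/17, mR=351/17; mL+mR=261/17 → advance +1; mR−mL=441/17 → turn +1·90°
n=5: pose=(6,4,E); sL=45/8, sR=45/2; mL=-45/2, mR=135/8; mL+mR=-45/8 → advance -1; mR−mL=315/8 → turn +1·90°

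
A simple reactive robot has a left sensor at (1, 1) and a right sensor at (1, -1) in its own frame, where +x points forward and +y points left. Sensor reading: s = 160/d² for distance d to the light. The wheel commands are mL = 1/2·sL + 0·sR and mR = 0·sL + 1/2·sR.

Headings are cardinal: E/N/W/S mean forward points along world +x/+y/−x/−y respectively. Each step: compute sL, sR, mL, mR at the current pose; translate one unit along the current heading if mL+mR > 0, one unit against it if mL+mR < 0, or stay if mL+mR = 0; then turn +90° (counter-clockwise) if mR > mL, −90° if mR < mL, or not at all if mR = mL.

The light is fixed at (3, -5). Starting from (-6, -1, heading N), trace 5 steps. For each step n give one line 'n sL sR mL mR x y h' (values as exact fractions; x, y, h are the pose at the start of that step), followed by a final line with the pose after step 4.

0 32/25 160/89 16/25 80/89 -6 -1 N
1 40/29 20/17 20/29 10/17 -6 0 W
2 160/157 160/117 80/157 80/117 -7 0 N
3 80/73 16/17 40/73 8/17 -7 1 W
4 160/193 160/149 80/193 80/149 -8 1 N
final -8 2 W

n=0: pose=(-6,-1,N); sL=32/25, sR=160/89; mL=16/25, mR=80/89; mL+mR=3424/2225 → advance +1; mR−mL=576/2225 → turn +1·90°
n=1: pose=(-6,0,W); sL=40/29, sR=20/17; mL=20/29, mR=10/17; mL+mR=630/493 → advance +1; mR−mL=-50/493 → turn -1·90°
n=2: pose=(-7,0,N); sL=160/157, sR=160/117; mL=80/157, mR=80/117; mL+mR=21920/18369 → advance +1; mR−mL=3200/18369 → turn +1·90°
n=3: pose=(-7,1,W); sL=80/73, sR=16/17; mL=40/73, mR=8/17; mL+mR=1264/1241 → advance +1; mR−mL=-96/1241 → turn -1·90°
n=4: pose=(-8,1,N); sL=160/193, sR=160/149; mL=80/193, mR=80/149; mL+mR=27360/28757 → advance +1; mR−mL=3520/28757 → turn +1·90°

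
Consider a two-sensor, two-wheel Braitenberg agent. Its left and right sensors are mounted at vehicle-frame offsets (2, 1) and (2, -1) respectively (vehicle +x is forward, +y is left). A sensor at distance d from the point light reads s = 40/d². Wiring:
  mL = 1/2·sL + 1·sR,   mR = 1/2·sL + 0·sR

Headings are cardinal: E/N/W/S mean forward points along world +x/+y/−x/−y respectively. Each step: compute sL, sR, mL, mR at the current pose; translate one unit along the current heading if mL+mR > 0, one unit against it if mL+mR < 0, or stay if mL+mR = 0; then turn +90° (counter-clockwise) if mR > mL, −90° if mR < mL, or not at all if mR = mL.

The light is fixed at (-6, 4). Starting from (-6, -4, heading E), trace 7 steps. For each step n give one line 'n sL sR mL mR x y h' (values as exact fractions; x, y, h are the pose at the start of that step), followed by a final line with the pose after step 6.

0 40/53 8/17 764/901 20/53 -6 -4 E
1 5/13 2/5 77/130 5/26 -5 -4 S
2 40/101 8/13 1068/1313 20/101 -5 -5 W
3 4/5 4/5 6/5 2/5 -6 -5 N
4 40/53 8/17 764/901 20/53 -6 -4 E
5 5/13 2/5 77/130 5/26 -5 -4 S
6 40/101 8/13 1068/1313 20/101 -5 -5 W
final -6 -5 N

n=0: pose=(-6,-4,E); sL=40/53, sR=8/17; mL=764/901, mR=20/53; mL+mR=1104/901 → advance +1; mR−mL=-8/17 → turn -1·90°
n=1: pose=(-5,-4,S); sL=5/13, sR=2/5; mL=77/130, mR=5/26; mL+mR=51/65 → advance +1; mR−mL=-2/5 → turn -1·90°
n=2: pose=(-5,-5,W); sL=40/101, sR=8/13; mL=1068/1313, mR=20/101; mL+mR=1328/1313 → advance +1; mR−mL=-8/13 → turn -1·90°
n=3: pose=(-6,-5,N); sL=4/5, sR=4/5; mL=6/5, mR=2/5; mL+mR=8/5 → advance +1; mR−mL=-4/5 → turn -1·90°
n=4: pose=(-6,-4,E); sL=40/53, sR=8/17; mL=764/901, mR=20/53; mL+mR=1104/901 → advance +1; mR−mL=-8/17 → turn -1·90°
n=5: pose=(-5,-4,S); sL=5/13, sR=2/5; mL=77/130, mR=5/26; mL+mR=51/65 → advance +1; mR−mL=-2/5 → turn -1·90°
n=6: pose=(-5,-5,W); sL=40/101, sR=8/13; mL=1068/1313, mR=20/101; mL+mR=1328/1313 → advance +1; mR−mL=-8/13 → turn -1·90°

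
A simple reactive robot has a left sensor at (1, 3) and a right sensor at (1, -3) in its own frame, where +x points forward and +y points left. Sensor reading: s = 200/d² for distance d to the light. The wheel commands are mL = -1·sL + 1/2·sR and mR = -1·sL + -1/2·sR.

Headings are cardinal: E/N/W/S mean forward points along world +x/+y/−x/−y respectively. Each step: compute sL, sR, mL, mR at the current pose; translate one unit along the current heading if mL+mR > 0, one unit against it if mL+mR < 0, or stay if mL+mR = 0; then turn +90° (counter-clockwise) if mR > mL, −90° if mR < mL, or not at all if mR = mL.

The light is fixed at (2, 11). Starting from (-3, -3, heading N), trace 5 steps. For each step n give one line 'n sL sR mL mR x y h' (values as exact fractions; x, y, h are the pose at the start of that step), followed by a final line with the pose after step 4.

0 200/233 200/173 -11300/40309 -57900/40309 -3 -3 N
1 5/4 10/17 -65/68 -105/68 -3 -4 E
2 40/53 200/337 -8180/17861 -18780/17861 -4 -4 S
3 100/169 20/17 -10/2873 -3390/2873 -4 -3 W
4 200/233 200/173 -11300/40309 -57900/40309 -3 -3 N
final -3 -4 E

n=0: pose=(-3,-3,N); sL=200/233, sR=200/173; mL=-11300/40309, mR=-57900/40309; mL+mR=-400/233 → advance -1; mR−mL=-200/173 → turn -1·90°
n=1: pose=(-3,-4,E); sL=5/4, sR=10/17; mL=-65/68, mR=-105/68; mL+mR=-5/2 → advance -1; mR−mL=-10/17 → turn -1·90°
n=2: pose=(-4,-4,S); sL=40/53, sR=200/337; mL=-8180/17861, mR=-18780/17861; mL+mR=-80/53 → advance -1; mR−mL=-200/337 → turn -1·90°
n=3: pose=(-4,-3,W); sL=100/169, sR=20/17; mL=-10/2873, mR=-3390/2873; mL+mR=-200/169 → advance -1; mR−mL=-20/17 → turn -1·90°
n=4: pose=(-3,-3,N); sL=200/233, sR=200/173; mL=-11300/40309, mR=-57900/40309; mL+mR=-400/233 → advance -1; mR−mL=-200/173 → turn -1·90°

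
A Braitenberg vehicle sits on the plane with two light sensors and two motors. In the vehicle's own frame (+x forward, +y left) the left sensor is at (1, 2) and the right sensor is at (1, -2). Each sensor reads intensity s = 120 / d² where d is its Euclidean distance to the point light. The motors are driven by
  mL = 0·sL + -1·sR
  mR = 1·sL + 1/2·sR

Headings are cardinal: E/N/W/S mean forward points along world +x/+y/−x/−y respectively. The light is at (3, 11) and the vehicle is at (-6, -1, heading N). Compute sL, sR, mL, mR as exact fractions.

60/121 12/17 -12/17 1746/2057

left sensor world pos  = (-8, 0); dL² = 242
right sensor world pos = (-4, 0); dR² = 170
sL = 120/242 = 60/121
sR = 120/170 = 12/17
mL = 0·sL + -1·sR = -12/17
mR = 1·sL + 1/2·sR = 1746/2057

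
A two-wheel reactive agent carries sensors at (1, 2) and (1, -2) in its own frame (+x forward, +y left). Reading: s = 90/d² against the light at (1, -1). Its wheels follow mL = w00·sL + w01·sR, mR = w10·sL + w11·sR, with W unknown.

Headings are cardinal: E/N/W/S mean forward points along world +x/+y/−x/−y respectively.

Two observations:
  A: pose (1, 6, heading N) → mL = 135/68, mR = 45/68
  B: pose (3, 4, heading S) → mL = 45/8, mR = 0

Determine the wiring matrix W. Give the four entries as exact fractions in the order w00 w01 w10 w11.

obs A: pose=(1,6,N) → sL=45/34, sR=45/34, mL=135/68, mR=45/68
obs B: pose=(3,4,S) → sL=45/16, sR=45/8, mL=45/8, mR=0
sensor matrix S = [[45/34, 45/34], [45/16, 45/8]]; det S = 2025/544
solve [mL_A; mL_B] = S·[w00; w01] and [mR_A; mR_B] = S·[w10; w11]:
  w00 = 1, w01 = 1/2, w10 = 1, w11 = -1/2

1 1/2 1 -1/2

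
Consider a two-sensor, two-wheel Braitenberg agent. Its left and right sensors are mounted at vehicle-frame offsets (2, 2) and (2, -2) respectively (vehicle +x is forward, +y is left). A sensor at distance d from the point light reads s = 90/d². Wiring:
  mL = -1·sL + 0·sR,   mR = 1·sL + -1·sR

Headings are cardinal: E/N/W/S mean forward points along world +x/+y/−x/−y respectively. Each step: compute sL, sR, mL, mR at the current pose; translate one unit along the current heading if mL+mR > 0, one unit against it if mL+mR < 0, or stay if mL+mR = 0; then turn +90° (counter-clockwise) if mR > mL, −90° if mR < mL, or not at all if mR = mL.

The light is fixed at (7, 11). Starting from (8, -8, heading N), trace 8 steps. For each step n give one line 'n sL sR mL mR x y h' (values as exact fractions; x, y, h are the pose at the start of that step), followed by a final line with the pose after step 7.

n=0: pose=(8,-8,N); sL=9/29, sR=45/149; mL=-9/29, mR=36/4321; mL+mR=-45/149 → advance -1; mR−mL=1377/4321 → turn +1·90°
n=1: pose=(8,-9,W); sL=18/97, sR=18/65; mL=-18/97, mR=-576/6305; mL+mR=-18/65 → advance -1; mR−mL=594/6305 → turn +1·90°
n=2: pose=(9,-9,S); sL=9/50, sR=45/242; mL=-9/50, mR=-18/3025; mL+mR=-45/242 → advance -1; mR−mL=1053/6050 → turn +1·90°
n=3: pose=(9,-8,E); sL=18/61, sR=90/457; mL=-18/61, mR=2736/27877; mL+mR=-90/457 → advance -1; mR−mL=10962/27877 → turn +1·90°
n=4: pose=(8,-8,N); sL=9/29, sR=45/149; mL=-9/29, mR=36/4321; mL+mR=-45/149 → advance -1; mR−mL=1377/4321 → turn +1·90°
n=5: pose=(8,-9,W); sL=18/97, sR=18/65; mL=-18/97, mR=-576/6305; mL+mR=-18/65 → advance -1; mR−mL=594/6305 → turn +1·90°
n=6: pose=(9,-9,S); sL=9/50, sR=45/242; mL=-9/50, mR=-18/3025; mL+mR=-45/242 → advance -1; mR−mL=1053/6050 → turn +1·90°
n=7: pose=(9,-8,E); sL=18/61, sR=90/457; mL=-18/61, mR=2736/27877; mL+mR=-90/457 → advance -1; mR−mL=10962/27877 → turn +1·90°

0 9/29 45/149 -9/29 36/4321 8 -8 N
1 18/97 18/65 -18/97 -576/6305 8 -9 W
2 9/50 45/242 -9/50 -18/3025 9 -9 S
3 18/61 90/457 -18/61 2736/27877 9 -8 E
4 9/29 45/149 -9/29 36/4321 8 -8 N
5 18/97 18/65 -18/97 -576/6305 8 -9 W
6 9/50 45/242 -9/50 -18/3025 9 -9 S
7 18/61 90/457 -18/61 2736/27877 9 -8 E
final 8 -8 N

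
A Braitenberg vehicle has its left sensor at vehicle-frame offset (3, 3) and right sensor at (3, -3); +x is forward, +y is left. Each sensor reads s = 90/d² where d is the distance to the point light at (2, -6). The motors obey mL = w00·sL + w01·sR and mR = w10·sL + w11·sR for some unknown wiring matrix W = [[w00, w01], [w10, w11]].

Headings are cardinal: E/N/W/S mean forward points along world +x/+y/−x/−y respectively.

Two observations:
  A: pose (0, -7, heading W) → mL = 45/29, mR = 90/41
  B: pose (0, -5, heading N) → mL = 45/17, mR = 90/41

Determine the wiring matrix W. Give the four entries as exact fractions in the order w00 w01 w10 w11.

0 1/2 1 0

obs A: pose=(0,-7,W) → sL=90/41, sR=90/29, mL=45/29, mR=90/41
obs B: pose=(0,-5,N) → sL=90/41, sR=90/17, mL=45/17, mR=90/41
sensor matrix S = [[90/41, 90/29], [90/41, 90/17]]; det S = 97200/20213
solve [mL_A; mL_B] = S·[w00; w01] and [mR_A; mR_B] = S·[w10; w11]:
  w00 = 0, w01 = 1/2, w10 = 1, w11 = 0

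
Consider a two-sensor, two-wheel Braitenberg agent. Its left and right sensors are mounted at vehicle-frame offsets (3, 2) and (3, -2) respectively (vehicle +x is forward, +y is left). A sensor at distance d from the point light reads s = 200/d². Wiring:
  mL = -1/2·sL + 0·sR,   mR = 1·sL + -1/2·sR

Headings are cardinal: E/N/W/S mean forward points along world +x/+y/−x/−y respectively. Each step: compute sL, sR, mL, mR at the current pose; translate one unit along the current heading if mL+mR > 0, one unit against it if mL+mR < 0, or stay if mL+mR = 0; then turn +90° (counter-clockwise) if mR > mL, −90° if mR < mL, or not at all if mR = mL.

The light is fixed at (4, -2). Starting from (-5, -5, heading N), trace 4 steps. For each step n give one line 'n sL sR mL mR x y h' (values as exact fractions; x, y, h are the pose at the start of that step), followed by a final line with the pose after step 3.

n=0: pose=(-5,-5,N); sL=200/121, sR=200/49; mL=-100/121, mR=-2300/5929; mL+mR=-7200/5929 → advance -1; mR−mL=2600/5929 → turn +1·90°
n=1: pose=(-5,-6,W); sL=10/9, sR=50/37; mL=-5/9, mR=145/333; mL+mR=-40/333 → advance -1; mR−mL=110/111 → turn +1·90°
n=2: pose=(-4,-6,S); sL=40/17, sR=200/149; mL=-20/17, mR=4260/2533; mL+mR=1280/2533 → advance +1; mR−mL=7240/2533 → turn +1·90°
n=3: pose=(-4,-7,E); sL=100/17, sR=100/37; mL=-50/17, mR=2850/629; mL+mR=1000/629 → advance +1; mR−mL=4700/629 → turn +1·90°

0 200/121 200/49 -100/121 -2300/5929 -5 -5 N
1 10/9 50/37 -5/9 145/333 -5 -6 W
2 40/17 200/149 -20/17 4260/2533 -4 -6 S
3 100/17 100/37 -50/17 2850/629 -4 -7 E
final -3 -7 N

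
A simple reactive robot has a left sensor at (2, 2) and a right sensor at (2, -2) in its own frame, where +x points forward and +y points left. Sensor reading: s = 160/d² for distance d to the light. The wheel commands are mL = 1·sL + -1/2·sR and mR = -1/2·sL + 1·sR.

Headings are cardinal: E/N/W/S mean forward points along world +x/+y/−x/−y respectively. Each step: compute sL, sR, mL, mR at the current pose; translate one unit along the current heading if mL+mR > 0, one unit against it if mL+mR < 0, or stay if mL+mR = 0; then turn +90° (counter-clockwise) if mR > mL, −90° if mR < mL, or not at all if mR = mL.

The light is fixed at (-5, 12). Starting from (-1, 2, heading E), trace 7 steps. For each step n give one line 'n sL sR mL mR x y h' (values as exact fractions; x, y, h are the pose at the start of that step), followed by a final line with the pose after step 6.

0 8/5 8/9 52/45 4/45 -1 2 E
1 160/193 160/153 9040/29529 18640/29529 0 2 S
2 16/13 80/109 1224/1417 168/1417 0 1 E
3 160/233 32/37 2192/8621 4496/8621 1 1 S
4 40/41 8/13 356/533 68/533 1 0 E
5 160/277 160/221 13200/61217 26640/61217 2 0 S
6 80/101 80/153 8200/15453 1960/15453 2 -1 E
final 3 -1 S

n=0: pose=(-1,2,E); sL=8/5, sR=8/9; mL=52/45, mR=4/45; mL+mR=56/45 → advance +1; mR−mL=-16/15 → turn -1·90°
n=1: pose=(0,2,S); sL=160/193, sR=160/153; mL=9040/29529, mR=18640/29529; mL+mR=27680/29529 → advance +1; mR−mL=3200/9843 → turn +1·90°
n=2: pose=(0,1,E); sL=16/13, sR=80/109; mL=1224/1417, mR=168/1417; mL+mR=1392/1417 → advance +1; mR−mL=-1056/1417 → turn -1·90°
n=3: pose=(1,1,S); sL=160/233, sR=32/37; mL=2192/8621, mR=4496/8621; mL+mR=6688/8621 → advance +1; mR−mL=2304/8621 → turn +1·90°
n=4: pose=(1,0,E); sL=40/41, sR=8/13; mL=356/533, mR=68/533; mL+mR=424/533 → advance +1; mR−mL=-288/533 → turn -1·90°
n=5: pose=(2,0,S); sL=160/277, sR=160/221; mL=13200/61217, mR=26640/61217; mL+mR=39840/61217 → advance +1; mR−mL=13440/61217 → turn +1·90°
n=6: pose=(2,-1,E); sL=80/101, sR=80/153; mL=8200/15453, mR=1960/15453; mL+mR=10160/15453 → advance +1; mR−mL=-2080/5151 → turn -1·90°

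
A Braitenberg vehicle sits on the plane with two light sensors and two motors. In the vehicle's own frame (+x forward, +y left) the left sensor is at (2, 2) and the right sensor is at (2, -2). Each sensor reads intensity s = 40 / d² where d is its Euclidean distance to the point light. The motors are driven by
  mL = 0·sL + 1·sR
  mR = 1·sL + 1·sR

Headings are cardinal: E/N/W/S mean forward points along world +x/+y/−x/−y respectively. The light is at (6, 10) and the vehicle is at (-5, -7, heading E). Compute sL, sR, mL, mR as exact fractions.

20/153 20/221 20/221 440/1989

left sensor world pos  = (-3, -5); dL² = 306
right sensor world pos = (-3, -9); dR² = 442
sL = 40/306 = 20/153
sR = 40/442 = 20/221
mL = 0·sL + 1·sR = 20/221
mR = 1·sL + 1·sR = 440/1989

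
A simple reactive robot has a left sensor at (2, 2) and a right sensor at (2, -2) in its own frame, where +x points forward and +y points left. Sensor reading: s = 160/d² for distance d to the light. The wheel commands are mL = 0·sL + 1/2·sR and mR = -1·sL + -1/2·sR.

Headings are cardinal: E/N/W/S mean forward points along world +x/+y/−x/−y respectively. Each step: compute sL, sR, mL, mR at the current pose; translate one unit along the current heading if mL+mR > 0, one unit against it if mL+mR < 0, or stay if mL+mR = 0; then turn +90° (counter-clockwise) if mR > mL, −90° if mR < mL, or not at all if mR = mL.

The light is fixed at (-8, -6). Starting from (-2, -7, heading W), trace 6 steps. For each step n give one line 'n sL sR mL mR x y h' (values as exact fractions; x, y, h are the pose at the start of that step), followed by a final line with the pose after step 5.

n=0: pose=(-2,-7,W); sL=32/5, sR=160/17; mL=80/17, mR=-944/85; mL+mR=-32/5 → advance -1; mR−mL=-1344/85 → turn -1·90°
n=1: pose=(-1,-7,N); sL=80/13, sR=80/41; mL=40/41, mR=-3800/533; mL+mR=-80/13 → advance -1; mR−mL=-4320/533 → turn -1·90°
n=2: pose=(-1,-8,E); sL=160/81, sR=160/97; mL=80/97, mR=-22000/7857; mL+mR=-160/81 → advance -1; mR−mL=-28480/7857 → turn -1·90°
n=3: pose=(-2,-8,S); sL=2, sR=5; mL=5/2, mR=-9/2; mL+mR=-2 → advance -1; mR−mL=-7 → turn -1·90°
n=4: pose=(-2,-7,W); sL=32/5, sR=160/17; mL=80/17, mR=-944/85; mL+mR=-32/5 → advance -1; mR−mL=-1344/85 → turn -1·90°
n=5: pose=(-1,-7,N); sL=80/13, sR=80/41; mL=40/41, mR=-3800/533; mL+mR=-80/13 → advance -1; mR−mL=-4320/533 → turn -1·90°

0 32/5 160/17 80/17 -944/85 -2 -7 W
1 80/13 80/41 40/41 -3800/533 -1 -7 N
2 160/81 160/97 80/97 -22000/7857 -1 -8 E
3 2 5 5/2 -9/2 -2 -8 S
4 32/5 160/17 80/17 -944/85 -2 -7 W
5 80/13 80/41 40/41 -3800/533 -1 -7 N
final -1 -8 E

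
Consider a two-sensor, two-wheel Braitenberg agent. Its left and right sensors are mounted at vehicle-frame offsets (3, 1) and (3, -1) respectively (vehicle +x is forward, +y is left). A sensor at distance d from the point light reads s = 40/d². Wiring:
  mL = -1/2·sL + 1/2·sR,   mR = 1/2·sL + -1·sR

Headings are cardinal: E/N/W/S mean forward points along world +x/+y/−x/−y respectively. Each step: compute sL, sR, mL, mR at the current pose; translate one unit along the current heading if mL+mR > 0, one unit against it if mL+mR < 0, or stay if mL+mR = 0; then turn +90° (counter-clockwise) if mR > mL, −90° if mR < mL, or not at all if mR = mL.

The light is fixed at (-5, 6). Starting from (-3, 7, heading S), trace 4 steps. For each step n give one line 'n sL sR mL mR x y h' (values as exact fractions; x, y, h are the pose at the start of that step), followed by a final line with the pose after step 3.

n=0: pose=(-3,7,S); sL=40/13, sR=8; mL=32/13, mR=-84/13; mL+mR=-4 → advance -1; mR−mL=-116/13 → turn -1·90°
n=1: pose=(-3,8,W); sL=20, sR=4; mL=-8, mR=6; mL+mR=-2 → advance -1; mR−mL=14 → turn +1·90°
n=2: pose=(-2,8,S); sL=40/17, sR=8; mL=48/17, mR=-116/17; mL+mR=-4 → advance -1; mR−mL=-164/17 → turn -1·90°
n=3: pose=(-2,9,W); sL=10, sR=5/2; mL=-15/4, mR=5/2; mL+mR=-5/4 → advance -1; mR−mL=25/4 → turn +1·90°

0 40/13 8 32/13 -84/13 -3 7 S
1 20 4 -8 6 -3 8 W
2 40/17 8 48/17 -116/17 -2 8 S
3 10 5/2 -15/4 5/2 -2 9 W
final -1 9 S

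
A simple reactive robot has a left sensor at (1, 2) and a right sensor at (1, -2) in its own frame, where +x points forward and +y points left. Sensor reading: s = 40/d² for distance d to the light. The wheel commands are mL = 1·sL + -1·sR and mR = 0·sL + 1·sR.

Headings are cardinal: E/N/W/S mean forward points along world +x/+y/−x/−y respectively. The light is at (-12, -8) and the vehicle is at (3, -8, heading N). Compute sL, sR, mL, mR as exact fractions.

4/17 4/29 48/493 4/29

left sensor world pos  = (1, -7); dL² = 170
right sensor world pos = (5, -7); dR² = 290
sL = 40/170 = 4/17
sR = 40/290 = 4/29
mL = 1·sL + -1·sR = 48/493
mR = 0·sL + 1·sR = 4/29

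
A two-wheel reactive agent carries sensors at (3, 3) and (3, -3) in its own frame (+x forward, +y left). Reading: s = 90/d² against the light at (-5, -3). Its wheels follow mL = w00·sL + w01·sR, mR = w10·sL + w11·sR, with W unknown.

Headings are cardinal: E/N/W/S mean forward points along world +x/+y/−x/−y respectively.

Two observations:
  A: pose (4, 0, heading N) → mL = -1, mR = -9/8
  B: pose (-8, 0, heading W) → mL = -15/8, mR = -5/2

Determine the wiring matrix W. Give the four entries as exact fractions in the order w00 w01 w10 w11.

obs A: pose=(4,0,N) → sL=5/4, sR=1/2, mL=-1, mR=-9/8
obs B: pose=(-8,0,W) → sL=5/2, sR=5/4, mL=-15/8, mR=-5/2
sensor matrix S = [[5/4, 1/2], [5/2, 5/4]]; det S = 5/16
solve [mL_A; mL_B] = S·[w00; w01] and [mR_A; mR_B] = S·[w10; w11]:
  w00 = -1, w01 = 1/2, w10 = -1/2, w11 = -1

-1 1/2 -1/2 -1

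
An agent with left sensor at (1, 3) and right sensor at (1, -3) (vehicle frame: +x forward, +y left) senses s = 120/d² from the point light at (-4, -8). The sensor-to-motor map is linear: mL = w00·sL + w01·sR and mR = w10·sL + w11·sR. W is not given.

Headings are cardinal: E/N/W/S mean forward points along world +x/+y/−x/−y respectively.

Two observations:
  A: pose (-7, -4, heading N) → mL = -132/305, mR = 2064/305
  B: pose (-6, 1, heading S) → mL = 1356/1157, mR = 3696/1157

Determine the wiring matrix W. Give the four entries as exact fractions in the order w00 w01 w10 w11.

1 -1/2 1 1

obs A: pose=(-7,-4,N) → sL=120/61, sR=24/5, mL=-132/305, mR=2064/305
obs B: pose=(-6,1,S) → sL=24/13, sR=120/89, mL=1356/1157, mR=3696/1157
sensor matrix S = [[120/61, 24/5], [24/13, 120/89]]; det S = -2191104/352885
solve [mL_A; mL_B] = S·[w00; w01] and [mR_A; mR_B] = S·[w10; w11]:
  w00 = 1, w01 = -1/2, w10 = 1, w11 = 1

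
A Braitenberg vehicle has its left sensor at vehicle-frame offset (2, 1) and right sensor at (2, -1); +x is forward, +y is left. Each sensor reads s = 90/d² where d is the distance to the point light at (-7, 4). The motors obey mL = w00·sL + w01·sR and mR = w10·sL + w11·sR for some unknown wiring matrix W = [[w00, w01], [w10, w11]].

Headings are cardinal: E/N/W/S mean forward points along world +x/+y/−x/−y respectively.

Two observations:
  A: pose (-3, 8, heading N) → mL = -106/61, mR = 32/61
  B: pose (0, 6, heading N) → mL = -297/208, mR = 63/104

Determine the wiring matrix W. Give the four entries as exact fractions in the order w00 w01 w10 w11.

obs A: pose=(-3,8,N) → sL=2, sR=90/61, mL=-106/61, mR=32/61
obs B: pose=(0,6,N) → sL=45/26, sR=9/8, mL=-297/208, mR=63/104
sensor matrix S = [[2, 90/61], [45/26, 9/8]]; det S = -963/3172
solve [mL_A; mL_B] = S·[w00; w01] and [mR_A; mR_B] = S·[w10; w11]:
  w00 = -1/2, w01 = -1/2, w10 = 1, w11 = -1

-1/2 -1/2 1 -1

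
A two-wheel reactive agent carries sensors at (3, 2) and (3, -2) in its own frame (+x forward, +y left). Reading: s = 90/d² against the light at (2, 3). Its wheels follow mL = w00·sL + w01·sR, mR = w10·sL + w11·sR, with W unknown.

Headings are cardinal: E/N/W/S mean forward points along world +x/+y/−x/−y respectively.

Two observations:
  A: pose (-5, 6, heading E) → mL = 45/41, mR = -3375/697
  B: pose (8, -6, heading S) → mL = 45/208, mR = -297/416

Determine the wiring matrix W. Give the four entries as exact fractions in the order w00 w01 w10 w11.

obs A: pose=(-5,6,E) → sL=90/41, sR=90/17, mL=45/41, mR=-3375/697
obs B: pose=(8,-6,S) → sL=45/104, sR=9/16, mL=45/208, mR=-297/416
sensor matrix S = [[90/41, 90/17], [45/104, 9/16]]; det S = -76545/72488
solve [mL_A; mL_B] = S·[w00; w01] and [mR_A; mR_B] = S·[w10; w11]:
  w00 = 1/2, w01 = 0, w10 = -1, w11 = -1/2

1/2 0 -1 -1/2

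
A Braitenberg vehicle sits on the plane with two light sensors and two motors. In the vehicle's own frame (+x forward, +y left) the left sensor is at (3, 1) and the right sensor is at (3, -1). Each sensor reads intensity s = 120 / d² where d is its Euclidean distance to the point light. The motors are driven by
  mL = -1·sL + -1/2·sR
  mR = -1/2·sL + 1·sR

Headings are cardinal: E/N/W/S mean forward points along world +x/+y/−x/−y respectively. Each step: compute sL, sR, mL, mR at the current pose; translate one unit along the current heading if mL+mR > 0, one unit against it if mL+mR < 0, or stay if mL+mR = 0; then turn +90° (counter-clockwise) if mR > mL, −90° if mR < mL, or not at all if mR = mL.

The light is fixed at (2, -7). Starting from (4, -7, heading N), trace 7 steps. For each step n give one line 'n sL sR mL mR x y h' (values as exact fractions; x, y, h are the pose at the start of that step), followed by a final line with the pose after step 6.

n=0: pose=(4,-7,N); sL=12, sR=20/3; mL=-46/3, mR=2/3; mL+mR=-44/3 → advance -1; mR−mL=16 → turn +1·90°
n=1: pose=(4,-8,W); sL=24, sR=120; mL=-84, mR=108; mL+mR=24 → advance +1; mR−mL=192 → turn +1·90°
n=2: pose=(3,-8,S); sL=6, sR=15/2; mL=-39/4, mR=9/2; mL+mR=-21/4 → advance -1; mR−mL=57/4 → turn +1·90°
n=3: pose=(3,-7,E); sL=120/17, sR=120/17; mL=-180/17, mR=60/17; mL+mR=-120/17 → advance -1; mR−mL=240/17 → turn +1·90°
n=4: pose=(2,-7,N); sL=12, sR=12; mL=-18, mR=6; mL+mR=-12 → advance -1; mR−mL=24 → turn +1·90°
n=5: pose=(2,-8,W); sL=120/13, sR=40/3; mL=-620/39, mR=340/39; mL+mR=-280/39 → advance -1; mR−mL=320/13 → turn +1·90°
n=6: pose=(3,-8,S); sL=6, sR=15/2; mL=-39/4, mR=9/2; mL+mR=-21/4 → advance -1; mR−mL=57/4 → turn +1·90°

0 12 20/3 -46/3 2/3 4 -7 N
1 24 120 -84 108 4 -8 W
2 6 15/2 -39/4 9/2 3 -8 S
3 120/17 120/17 -180/17 60/17 3 -7 E
4 12 12 -18 6 2 -7 N
5 120/13 40/3 -620/39 340/39 2 -8 W
6 6 15/2 -39/4 9/2 3 -8 S
final 3 -7 E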